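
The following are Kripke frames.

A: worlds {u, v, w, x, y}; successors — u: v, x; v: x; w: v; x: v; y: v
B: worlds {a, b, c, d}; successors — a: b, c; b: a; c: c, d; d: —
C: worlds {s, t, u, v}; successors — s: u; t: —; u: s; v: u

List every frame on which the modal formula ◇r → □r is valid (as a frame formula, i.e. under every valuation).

C

Frame correspondent (Sahlqvist): ∀x ∀y ∀z (Rxy ∧ Rxz → y = z) — i.e. partial functionality.
A: fails — u sees both v and x.
B: fails — a sees both b and c.
C: ✓.
Valid on: C.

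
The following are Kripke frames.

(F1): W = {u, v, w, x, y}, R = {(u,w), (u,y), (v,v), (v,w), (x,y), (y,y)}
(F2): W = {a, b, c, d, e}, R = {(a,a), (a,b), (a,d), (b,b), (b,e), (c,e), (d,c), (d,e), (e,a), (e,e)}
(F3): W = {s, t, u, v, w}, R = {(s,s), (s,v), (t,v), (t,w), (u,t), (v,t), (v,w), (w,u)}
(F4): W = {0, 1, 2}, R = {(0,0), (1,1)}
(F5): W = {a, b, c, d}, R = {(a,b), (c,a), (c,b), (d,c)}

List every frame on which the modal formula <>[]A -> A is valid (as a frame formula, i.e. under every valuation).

(F4)

The schema corresponds to symmetry: forall x forall y (Rxy -> Ryx).
(F1): fails — Ruw but not Rwu.
(F2): fails — Rdc but not Rcd.
(F3): fails — Rwu but not Ruw.
(F4): ✓.
(F5): fails — Rca but not Rac.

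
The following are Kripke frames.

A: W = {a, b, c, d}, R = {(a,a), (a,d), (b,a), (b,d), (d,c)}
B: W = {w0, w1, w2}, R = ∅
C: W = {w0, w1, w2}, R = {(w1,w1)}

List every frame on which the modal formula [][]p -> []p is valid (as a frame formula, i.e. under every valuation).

B, C

The schema corresponds to density: forall x forall y (Rxy -> exists z (Rxz & Rzy)).
A: fails — Rdc but no z with Rdz and Rzc.
B: condition met.
C: condition met.
Valid on: B, C.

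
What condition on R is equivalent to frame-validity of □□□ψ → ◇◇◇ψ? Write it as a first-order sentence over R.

∀x ∃w (xR³w ∧ xR³w)

This is a Sahlqvist (Geach-type) schema ◇^0□^3ψ → □^0◇^3ψ.
Minimal-valuation argument: fix x; take any y with xR^0y and any z with xR^0z. Set V(ψ) to the set of worlds R-reachable from y in exactly 3 steps. Then □^3ψ holds at y, so the antecedent holds at x; validity forces ◇^3ψ at z, giving a w with zR^3w and yR^3w.
First-order correspondent: ∀x ∃w (xR³w ∧ xR³w).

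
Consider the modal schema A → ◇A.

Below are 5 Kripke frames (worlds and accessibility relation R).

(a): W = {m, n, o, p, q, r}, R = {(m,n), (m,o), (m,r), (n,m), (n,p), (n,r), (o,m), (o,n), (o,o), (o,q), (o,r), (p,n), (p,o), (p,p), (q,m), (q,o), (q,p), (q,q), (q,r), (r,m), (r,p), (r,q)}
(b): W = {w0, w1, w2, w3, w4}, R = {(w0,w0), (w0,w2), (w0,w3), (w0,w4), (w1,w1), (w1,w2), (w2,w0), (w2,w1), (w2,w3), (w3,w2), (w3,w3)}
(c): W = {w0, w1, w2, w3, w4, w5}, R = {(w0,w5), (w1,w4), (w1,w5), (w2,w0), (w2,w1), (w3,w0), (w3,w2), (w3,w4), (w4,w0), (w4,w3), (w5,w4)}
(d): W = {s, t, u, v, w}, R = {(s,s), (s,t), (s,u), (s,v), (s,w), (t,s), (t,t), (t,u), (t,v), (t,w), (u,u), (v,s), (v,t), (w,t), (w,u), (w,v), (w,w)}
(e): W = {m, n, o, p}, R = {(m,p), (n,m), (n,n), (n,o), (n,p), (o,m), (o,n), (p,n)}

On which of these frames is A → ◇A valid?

none

The schema corresponds to reflexivity: ∀x Rxx.
(a): fails — world m does not see itself.
(b): fails — world w2 does not see itself.
(c): fails — world w0 does not see itself.
(d): fails — world v does not see itself.
(e): fails — world m does not see itself.
Valid on no frame.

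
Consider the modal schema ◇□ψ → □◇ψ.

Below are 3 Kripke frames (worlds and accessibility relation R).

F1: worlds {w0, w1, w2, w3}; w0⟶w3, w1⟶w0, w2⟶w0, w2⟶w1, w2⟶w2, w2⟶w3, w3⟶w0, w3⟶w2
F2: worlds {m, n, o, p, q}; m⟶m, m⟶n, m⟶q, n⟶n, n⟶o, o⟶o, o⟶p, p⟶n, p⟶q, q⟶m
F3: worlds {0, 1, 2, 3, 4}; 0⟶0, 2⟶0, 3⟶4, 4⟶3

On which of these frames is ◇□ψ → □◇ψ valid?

Frame correspondent (Sahlqvist): ∀x ∀y ∀z (Rxy ∧ Rxz → ∃w (Ryw ∧ Rzw)) — i.e. convergence.
F1: fails — Rw2w0 and Rw2w1 but w0 and w1 have no common successor.
F2: fails — Rmq and Rmn but q and n have no common successor.
F3: satisfies the condition.

F3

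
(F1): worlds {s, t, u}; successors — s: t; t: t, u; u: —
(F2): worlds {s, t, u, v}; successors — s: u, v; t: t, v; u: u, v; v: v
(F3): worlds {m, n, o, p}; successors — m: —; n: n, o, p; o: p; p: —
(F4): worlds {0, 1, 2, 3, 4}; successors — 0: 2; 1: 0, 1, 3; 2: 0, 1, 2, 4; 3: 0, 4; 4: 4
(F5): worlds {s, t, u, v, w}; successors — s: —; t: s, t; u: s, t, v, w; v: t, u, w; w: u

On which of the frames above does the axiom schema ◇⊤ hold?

(F2), (F4)

This is the axiom for seriality; its first-order frame correspondent is ∀x ∃y Rxy.
(F1): fails — world u has no successor.
(F2): ✓.
(F3): fails — world m has no successor.
(F4): ✓.
(F5): fails — world s has no successor.
Valid on: (F2), (F4).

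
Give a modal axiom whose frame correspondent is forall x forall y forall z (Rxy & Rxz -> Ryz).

The condition is the Euclidean property. The 5 schema ◇q → □◇q defines it.
Suppose ◇q→□◇q is valid. Take Rxy, Rxz and set V(q)={y}. Then ◇q at x, so □◇q at x, so ◇q at z, so some w with Rzw has q; w=y, i.e. Rzy. By symmetry of the argument, Ryz.

◇q → □◇q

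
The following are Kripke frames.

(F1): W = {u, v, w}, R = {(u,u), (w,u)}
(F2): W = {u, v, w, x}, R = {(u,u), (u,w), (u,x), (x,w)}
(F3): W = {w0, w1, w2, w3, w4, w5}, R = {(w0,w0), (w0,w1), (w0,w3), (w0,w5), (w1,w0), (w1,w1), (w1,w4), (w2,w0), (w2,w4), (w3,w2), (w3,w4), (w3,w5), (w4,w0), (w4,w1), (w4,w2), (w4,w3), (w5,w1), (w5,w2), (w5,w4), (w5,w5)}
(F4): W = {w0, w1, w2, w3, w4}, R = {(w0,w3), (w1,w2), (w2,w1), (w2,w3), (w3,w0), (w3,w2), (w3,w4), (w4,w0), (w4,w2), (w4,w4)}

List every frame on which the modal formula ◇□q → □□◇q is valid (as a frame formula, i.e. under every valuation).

(F1), (F3)

The schema corresponds to a generalized confluence (Geach) condition: ∀x ∀y ∀z ((xRy ∧ xR²z) → ∃w (yRw ∧ zRw)).
(F1): satisfies the condition.
(F2): fails — uRu, uR²w but no t with uRt and wRt.
(F3): satisfies the condition.
(F4): fails — w0Rw3, w0R²w0 but no w with w3Rw and w0Rw.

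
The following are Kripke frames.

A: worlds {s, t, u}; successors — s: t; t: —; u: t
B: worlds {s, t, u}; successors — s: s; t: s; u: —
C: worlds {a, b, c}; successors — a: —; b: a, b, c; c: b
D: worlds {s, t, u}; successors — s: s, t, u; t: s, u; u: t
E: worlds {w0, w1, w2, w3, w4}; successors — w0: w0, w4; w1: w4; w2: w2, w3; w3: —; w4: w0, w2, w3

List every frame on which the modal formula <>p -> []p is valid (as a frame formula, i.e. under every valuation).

Frame correspondent (Sahlqvist): forall x forall y forall z (Rxy & Rxz -> y = z) — i.e. partial functionality.
A: condition met.
B: condition met.
C: fails — b sees both a and b.
D: fails — s sees both s and t.
E: fails — w0 sees both w0 and w4.
Valid on: A, B.

A, B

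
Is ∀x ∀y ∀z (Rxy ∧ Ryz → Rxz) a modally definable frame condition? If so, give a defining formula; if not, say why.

Yes, by □q → □□q

The condition is transitivity. A defining modal formula is □q → □□q.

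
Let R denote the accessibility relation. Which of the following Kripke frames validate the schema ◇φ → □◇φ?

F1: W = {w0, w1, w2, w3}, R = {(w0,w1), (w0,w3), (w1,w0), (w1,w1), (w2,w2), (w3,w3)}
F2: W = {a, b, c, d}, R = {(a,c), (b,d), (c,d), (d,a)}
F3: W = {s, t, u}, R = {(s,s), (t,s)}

Frame correspondent (Sahlqvist): ∀x ∀y ∀z (Rxy ∧ Rxz → Ryz) — i.e. the Euclidean property.
F1: fails — Rw0w1 and Rw0w3 but not Rw1w3.
F2: fails — Rac and Rac but not Rcc.
F3: holds.

F3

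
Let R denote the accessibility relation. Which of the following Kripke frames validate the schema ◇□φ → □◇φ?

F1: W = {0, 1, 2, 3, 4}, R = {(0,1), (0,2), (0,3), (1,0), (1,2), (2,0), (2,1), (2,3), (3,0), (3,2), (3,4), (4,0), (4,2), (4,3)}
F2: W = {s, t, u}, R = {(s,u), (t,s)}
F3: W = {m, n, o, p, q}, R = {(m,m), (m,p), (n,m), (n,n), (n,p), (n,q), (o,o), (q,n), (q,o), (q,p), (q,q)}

This is the axiom for convergence; its first-order frame correspondent is ∀x ∀y ∀z (Rxy ∧ Rxz → ∃w (Ryw ∧ Rzw)).
F1: holds.
F2: fails — Rsu and Rsu but u and u have no common successor.
F3: fails — Rmm and Rmp but m and p have no common successor.
Valid on: F1.

F1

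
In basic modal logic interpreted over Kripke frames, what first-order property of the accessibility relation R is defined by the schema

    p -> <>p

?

reflexivity: forall x Rxx

Equivalently (dual form): □p → p.
Suppose □p→p is valid. At any x set V(p)={w : Rxw}. Then □p holds at x, so p holds at x, i.e. Rxx.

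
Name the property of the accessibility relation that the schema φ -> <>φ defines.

reflexivity: forall x Rxx

This schema is equivalent to the T axiom □φ → φ.
It corresponds to reflexivity: forall x Rxx.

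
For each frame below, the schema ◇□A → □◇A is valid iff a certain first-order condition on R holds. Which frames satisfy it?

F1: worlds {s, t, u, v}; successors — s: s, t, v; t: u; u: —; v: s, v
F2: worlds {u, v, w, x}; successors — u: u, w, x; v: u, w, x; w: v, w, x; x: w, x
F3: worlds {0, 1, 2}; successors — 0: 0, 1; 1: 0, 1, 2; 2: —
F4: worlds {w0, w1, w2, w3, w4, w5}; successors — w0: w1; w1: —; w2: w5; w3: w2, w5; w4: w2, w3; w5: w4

This is the axiom for convergence; its first-order frame correspondent is ∀x ∀y ∀z (Rxy ∧ Rxz → ∃w (Ryw ∧ Rzw)).
F1: fails — Rsv and Rst but v and t have no common successor.
F2: ✓.
F3: fails — R10 and R12 but 0 and 2 have no common successor.
F4: fails — Rw0w1 and Rw0w1 but w1 and w1 have no common successor.
Valid on: F2.

F2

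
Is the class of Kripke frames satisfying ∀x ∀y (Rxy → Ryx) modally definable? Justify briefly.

Definable; p → □◇p defines it

Yes: it is symmetry, defined by the B schema p → □◇p.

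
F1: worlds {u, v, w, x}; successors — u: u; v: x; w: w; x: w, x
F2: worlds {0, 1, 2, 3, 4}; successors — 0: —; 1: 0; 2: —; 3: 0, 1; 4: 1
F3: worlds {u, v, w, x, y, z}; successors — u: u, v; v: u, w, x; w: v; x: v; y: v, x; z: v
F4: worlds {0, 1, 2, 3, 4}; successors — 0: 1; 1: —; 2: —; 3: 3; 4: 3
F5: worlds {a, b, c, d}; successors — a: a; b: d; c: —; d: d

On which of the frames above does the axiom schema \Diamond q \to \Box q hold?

F4, F5

This is the axiom for partial functionality; its first-order frame correspondent is \forall x \forall y \forall z (Rxy \wedge Rxz \to y = z).
F1: fails — x sees both w and x.
F2: fails — 3 sees both 0 and 1.
F3: fails — u sees both u and v.
F4: holds.
F5: holds.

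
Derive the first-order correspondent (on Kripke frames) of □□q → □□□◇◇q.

∀x ∀z (xR³z → ∃w (xR²w ∧ zR²w))

This is a Sahlqvist (Geach-type) schema ◇^0□^2q → □^3◇^2q.
First-order correspondent: ∀x ∀z (xR³z → ∃w (xR²w ∧ zR²w)).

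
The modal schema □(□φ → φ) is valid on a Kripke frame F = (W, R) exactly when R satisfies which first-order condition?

Shift-reflexivity

Suppose □(□φ→φ) is valid. Take Rxy and set V(φ)={w : Ryw}. Then at y, □φ holds; since □(□φ→φ) at x, □φ→φ at y, so φ at y, i.e. Ryy.
Conversely, on a frame with shift-reflexivity the schema holds at every world under every valuation.
Frame condition: ∀x ∀y (Rxy → Ryy).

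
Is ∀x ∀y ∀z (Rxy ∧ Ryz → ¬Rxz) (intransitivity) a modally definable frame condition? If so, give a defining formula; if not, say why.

Not modally definable

Modal frame validity is preserved under surjective bounded morphisms.
The 3-cycle (worlds 0,1,2 with 0→1→2→0) is intransitive. Mapping every world to a single reflexive point • is a surjective bounded morphism; the reflexive point is not intransitive (R••∧R•• but R••).
So the class is not modally definable.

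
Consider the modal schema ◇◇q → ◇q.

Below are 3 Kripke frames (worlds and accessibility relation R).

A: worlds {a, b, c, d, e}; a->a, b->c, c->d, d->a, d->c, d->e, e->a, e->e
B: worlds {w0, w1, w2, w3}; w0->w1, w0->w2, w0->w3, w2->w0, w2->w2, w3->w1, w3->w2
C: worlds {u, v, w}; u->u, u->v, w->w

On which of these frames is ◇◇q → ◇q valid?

C

The schema corresponds to transitivity: ∀x ∀y ∀z (Rxy ∧ Ryz → Rxz).
A: fails — Rbc and Rcd but not Rbd.
B: fails — Rw3w2 and Rw2w0 but not Rw3w0.
C: satisfies the condition.
Valid on: C.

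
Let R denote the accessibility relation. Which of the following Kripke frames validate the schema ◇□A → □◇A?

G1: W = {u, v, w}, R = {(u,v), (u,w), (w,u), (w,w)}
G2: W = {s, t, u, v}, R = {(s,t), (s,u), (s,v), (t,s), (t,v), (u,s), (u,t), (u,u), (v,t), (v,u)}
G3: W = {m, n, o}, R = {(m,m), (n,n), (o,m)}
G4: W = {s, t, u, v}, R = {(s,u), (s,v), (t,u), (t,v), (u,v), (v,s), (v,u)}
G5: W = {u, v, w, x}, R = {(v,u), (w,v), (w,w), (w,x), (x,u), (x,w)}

G3

This is the axiom for convergence; its first-order frame correspondent is ∀x ∀y ∀z (Rxy ∧ Rxz → ∃w (Ryw ∧ Rzw)).
G1: fails — Ruv and Ruv but v and v have no common successor.
G2: fails — Rsv and Rst but v and t have no common successor.
G3: holds.
G4: fails — Rsv and Rsu but v and u have no common successor.
G5: fails — Rvu and Rvu but u and u have no common successor.
Valid on: G3.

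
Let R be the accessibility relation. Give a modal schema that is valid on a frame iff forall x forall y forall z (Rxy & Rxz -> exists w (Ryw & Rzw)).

A defining formula is ◇□s → □◇s (the .2 axiom).
Suppose ◇□s→□◇s is valid. Take Rxy, Rxz and set V(s)={w : Ryw}. Then □s at y so ◇□s at x, so □◇s at x, so ◇s at z, giving w with Rzw and Ryw.

◇□s → □◇s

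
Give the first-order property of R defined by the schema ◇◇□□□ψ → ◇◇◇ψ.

∀x ∀y (xR²y → ∃w (yR³w ∧ xR³w))

This is a Sahlqvist (Geach-type) schema ◇^2□^3ψ → □^0◇^3ψ.
Minimal-valuation argument: fix x; take any y with xR^2y and any z with xR^0z. Set V(ψ) to the set of worlds R-reachable from y in exactly 3 steps. Then □^3ψ holds at y, so the antecedent holds at x; validity forces ◇^3ψ at z, giving a w with zR^3w and yR^3w.
First-order correspondent: ∀x ∀y (xR²y → ∃w (yR³w ∧ xR³w)).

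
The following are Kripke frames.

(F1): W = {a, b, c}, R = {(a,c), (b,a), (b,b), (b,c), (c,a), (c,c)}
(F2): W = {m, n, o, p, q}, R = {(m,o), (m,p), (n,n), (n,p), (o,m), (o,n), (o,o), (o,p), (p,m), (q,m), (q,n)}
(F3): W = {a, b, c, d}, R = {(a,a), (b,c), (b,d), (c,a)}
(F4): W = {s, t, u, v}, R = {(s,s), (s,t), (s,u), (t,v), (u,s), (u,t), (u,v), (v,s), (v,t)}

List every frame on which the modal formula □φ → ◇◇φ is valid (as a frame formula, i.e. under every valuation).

(F1)

Frame correspondent (Sahlqvist): ∀x ∃w (xRw ∧ xR²w) — i.e. a generalized confluence (Geach) condition.
(F1): condition met.
(F2): fails — at p but no w with pRw and pR²w.
(F3): fails — at b but no w with bRw and bR²w.
(F4): fails — at t but no w with tRw and tR²w.
Valid on: (F1).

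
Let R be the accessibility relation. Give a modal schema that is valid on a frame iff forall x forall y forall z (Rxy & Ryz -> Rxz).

□ψ → □□ψ

This is transitivity; the standard corresponding axiom is 4: □ψ → □□ψ.
Suppose □ψ→□□ψ is valid. Take Rxy, Ryz and set V(ψ)={w : Rxw}. Then □ψ at x, so □□ψ at x, so □ψ at y, so ψ at z, i.e. Rxz.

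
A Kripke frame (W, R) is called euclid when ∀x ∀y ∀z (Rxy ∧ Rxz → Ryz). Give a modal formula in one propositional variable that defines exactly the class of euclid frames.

This is the Euclidean property; the standard corresponding axiom is 5: ◇p → □◇p.
Suppose ◇p→□◇p is valid. Take Rxy, Rxz and set V(p)={y}. Then ◇p at x, so □◇p at x, so ◇p at z, so some w with Rzw has p; w=y, i.e. Rzy. By symmetry of the argument, Ryz.

◇p → □◇p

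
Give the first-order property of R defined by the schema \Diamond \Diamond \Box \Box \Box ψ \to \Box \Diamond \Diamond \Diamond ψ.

This is a Sahlqvist (Geach-type) schema ◇^2□^3ψ → □^1◇^3ψ.
First-order correspondent: \forall x \forall y \forall z ((x R^2 y \wedge xRz) \to \exists w (y R^3 w \wedge z R^3 w)).

\forall x \forall y \forall z ((x R^2 y \wedge xRz) \to \exists w (y R^3 w \wedge z R^3 w))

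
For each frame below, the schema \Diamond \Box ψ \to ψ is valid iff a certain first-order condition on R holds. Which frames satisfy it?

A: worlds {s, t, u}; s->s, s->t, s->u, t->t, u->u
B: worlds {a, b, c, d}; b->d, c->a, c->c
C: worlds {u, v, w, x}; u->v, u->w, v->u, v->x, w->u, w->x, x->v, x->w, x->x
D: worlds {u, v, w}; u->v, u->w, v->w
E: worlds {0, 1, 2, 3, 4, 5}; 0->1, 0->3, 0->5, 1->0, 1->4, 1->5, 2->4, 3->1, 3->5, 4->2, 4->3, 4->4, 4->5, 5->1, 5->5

C

The schema corresponds to symmetry: \forall x \forall y (Rxy \to Ryx).
A: fails — Rsu but not Rus.
B: fails — Rca but not Rac.
C: satisfies the condition.
D: fails — Ruv but not Rvu.
E: fails — R31 but not R13.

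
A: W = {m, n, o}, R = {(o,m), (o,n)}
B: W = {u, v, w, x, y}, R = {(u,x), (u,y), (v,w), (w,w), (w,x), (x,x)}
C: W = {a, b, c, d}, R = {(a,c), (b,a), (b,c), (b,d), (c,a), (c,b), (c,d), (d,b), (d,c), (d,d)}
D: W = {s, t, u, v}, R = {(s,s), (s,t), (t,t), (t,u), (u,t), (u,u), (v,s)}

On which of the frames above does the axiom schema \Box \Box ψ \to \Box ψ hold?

This is the axiom for density; its first-order frame correspondent is \forall x \forall y (Rxy \to \exists z (Rxz \wedge Rzy)).
A: fails — Rom but no z with Roz and Rzm.
B: fails — Ruy but no z with Ruz and Rzy.
C: fails — Rac but no z with Raz and Rzc.
D: satisfies the condition.
Valid on: D.

D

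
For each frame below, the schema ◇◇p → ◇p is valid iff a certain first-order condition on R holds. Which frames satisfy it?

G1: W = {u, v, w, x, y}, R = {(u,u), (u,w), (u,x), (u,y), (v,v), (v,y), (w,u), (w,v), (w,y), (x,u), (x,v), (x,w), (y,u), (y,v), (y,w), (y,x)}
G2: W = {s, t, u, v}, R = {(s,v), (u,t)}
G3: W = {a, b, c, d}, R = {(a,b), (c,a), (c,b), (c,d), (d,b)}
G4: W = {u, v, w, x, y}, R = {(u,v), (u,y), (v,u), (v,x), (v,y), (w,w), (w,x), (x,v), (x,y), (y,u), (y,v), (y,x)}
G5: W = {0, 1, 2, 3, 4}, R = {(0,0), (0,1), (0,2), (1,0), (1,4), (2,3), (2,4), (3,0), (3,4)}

The schema corresponds to transitivity: ∀x ∀y ∀z (Rxy ∧ Ryz → Rxz).
G1: fails — Rxw and Rwy but not Rxy.
G2: satisfies the condition.
G3: satisfies the condition.
G4: fails — Ruv and Rvu but not Ruu.
G5: fails — R10 and R02 but not R12.

G2, G3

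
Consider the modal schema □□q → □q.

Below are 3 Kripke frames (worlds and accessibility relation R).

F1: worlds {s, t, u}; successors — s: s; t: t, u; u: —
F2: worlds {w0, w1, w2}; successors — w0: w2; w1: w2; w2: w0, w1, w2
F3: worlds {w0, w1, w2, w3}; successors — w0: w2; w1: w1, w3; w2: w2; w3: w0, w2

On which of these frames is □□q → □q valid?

The schema corresponds to density: ∀x ∀y (Rxy → ∃z (Rxz ∧ Rzy)).
F1: condition met.
F2: condition met.
F3: fails — Rw3w0 but no z with Rw3z and Rzw0.
Valid on: F1, F2.

F1, F2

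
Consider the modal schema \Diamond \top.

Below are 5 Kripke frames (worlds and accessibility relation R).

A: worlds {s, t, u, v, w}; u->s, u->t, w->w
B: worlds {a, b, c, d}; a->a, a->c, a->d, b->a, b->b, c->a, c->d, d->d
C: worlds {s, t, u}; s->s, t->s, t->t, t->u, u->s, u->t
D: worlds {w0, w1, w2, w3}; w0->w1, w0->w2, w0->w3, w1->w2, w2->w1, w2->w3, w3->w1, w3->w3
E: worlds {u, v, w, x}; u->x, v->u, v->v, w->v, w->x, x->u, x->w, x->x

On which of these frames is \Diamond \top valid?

B, C, D, E

Frame correspondent (Sahlqvist): \forall x \exists y Rxy — i.e. seriality.
A: fails — world s has no successor.
B: condition met.
C: condition met.
D: condition met.
E: condition met.
Valid on: B, C, D, E.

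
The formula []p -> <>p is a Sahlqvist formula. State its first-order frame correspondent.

Suppose □p→◇p is valid. At any x set V(p)=W. Then □p at x, so ◇p at x, so x has a successor.
The converse is a direct semantic check.
Frame condition: forall x exists y Rxy.

seriality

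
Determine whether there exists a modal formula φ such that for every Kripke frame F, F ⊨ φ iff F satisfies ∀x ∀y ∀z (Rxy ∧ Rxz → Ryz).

Yes: it is the Euclidean property, defined by the 5 schema ◇r → □◇r.
Suppose ◇r→□◇r is valid. Take Rxy, Rxz and set V(r)={y}. Then ◇r at x, so □◇r at x, so ◇r at z, so some w with Rzw has r; w=y, i.e. Rzy. By symmetry of the argument, Ryz.

Definable; ◇r → □◇r defines it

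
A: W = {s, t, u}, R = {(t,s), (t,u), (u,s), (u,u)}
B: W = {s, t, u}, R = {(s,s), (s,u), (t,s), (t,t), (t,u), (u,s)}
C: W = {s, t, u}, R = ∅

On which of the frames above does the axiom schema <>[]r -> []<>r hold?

B, C

Frame correspondent (Sahlqvist): forall x forall y forall z (Rxy & Rxz -> exists w (Ryw & Rzw)) — i.e. convergence.
A: fails — Rtu and Rts but u and s have no common successor.
B: ✓.
C: ✓.
Valid on: B, C.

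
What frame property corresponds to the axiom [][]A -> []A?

This schema is the C4 axiom.
It corresponds to density: forall x forall y (Rxy -> exists z (Rxz & Rzy)).

Density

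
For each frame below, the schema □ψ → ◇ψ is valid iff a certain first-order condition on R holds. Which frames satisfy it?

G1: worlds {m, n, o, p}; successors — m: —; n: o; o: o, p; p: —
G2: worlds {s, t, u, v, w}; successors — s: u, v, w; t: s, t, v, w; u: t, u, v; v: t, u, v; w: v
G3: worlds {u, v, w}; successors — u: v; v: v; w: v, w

Frame correspondent (Sahlqvist): ∀x ∃y Rxy — i.e. seriality.
G1: fails — world m has no successor.
G2: satisfies the condition.
G3: satisfies the condition.

G2, G3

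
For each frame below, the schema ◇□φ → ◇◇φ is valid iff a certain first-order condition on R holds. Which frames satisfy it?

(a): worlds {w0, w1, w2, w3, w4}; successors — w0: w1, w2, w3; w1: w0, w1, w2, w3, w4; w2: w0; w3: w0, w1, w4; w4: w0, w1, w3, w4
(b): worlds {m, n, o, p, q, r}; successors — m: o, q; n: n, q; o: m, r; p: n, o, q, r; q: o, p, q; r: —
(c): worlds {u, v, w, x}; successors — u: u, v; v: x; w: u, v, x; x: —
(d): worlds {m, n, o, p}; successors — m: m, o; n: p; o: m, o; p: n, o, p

(a), (d)

Frame correspondent (Sahlqvist): ∀x ∀y (xRy → ∃w (yRw ∧ xR²w)) — i.e. a generalized confluence (Geach) condition.
(a): condition met.
(b): fails — oRr but no w with rRw and oR²w.
(c): fails — vRx but no t with xRt and vR²t.
(d): condition met.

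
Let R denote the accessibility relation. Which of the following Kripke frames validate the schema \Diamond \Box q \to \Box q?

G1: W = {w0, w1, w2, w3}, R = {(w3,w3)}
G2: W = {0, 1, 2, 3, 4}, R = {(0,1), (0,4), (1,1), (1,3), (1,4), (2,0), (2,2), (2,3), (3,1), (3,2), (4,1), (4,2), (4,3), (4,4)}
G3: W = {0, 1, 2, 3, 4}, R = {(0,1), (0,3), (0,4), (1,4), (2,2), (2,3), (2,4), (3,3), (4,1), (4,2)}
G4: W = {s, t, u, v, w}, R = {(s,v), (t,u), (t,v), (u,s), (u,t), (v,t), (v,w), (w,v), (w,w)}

Frame correspondent (Sahlqvist): \forall x \forall y \forall z (Rxy \wedge Rxz \to Ryz) — i.e. the Euclidean property.
G1: condition met.
G2: fails — R13 and R14 but not R34.
G3: fails — R01 and R01 but not R11.
G4: fails — Rsv and Rsv but not Rvv.

G1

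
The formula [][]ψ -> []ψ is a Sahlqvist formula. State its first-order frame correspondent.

Suppose □□ψ→□ψ is valid. Take Rxy and set V(ψ)={w : xR²w}. Then □□ψ at x, so □ψ at x, so ψ at y, i.e. ∃z(Rxz∧Rzy).

density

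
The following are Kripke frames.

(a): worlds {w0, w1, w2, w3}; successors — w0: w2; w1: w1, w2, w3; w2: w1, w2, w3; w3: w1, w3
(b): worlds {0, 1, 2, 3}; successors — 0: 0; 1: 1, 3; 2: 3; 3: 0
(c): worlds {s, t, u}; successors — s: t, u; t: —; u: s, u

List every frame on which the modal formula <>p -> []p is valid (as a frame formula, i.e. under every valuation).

none

Frame correspondent (Sahlqvist): forall x forall y forall z (Rxy & Rxz -> y = z) — i.e. partial functionality.
(a): fails — w1 sees both w1 and w2.
(b): fails — 1 sees both 1 and 3.
(c): fails — s sees both t and u.
Valid on no frame.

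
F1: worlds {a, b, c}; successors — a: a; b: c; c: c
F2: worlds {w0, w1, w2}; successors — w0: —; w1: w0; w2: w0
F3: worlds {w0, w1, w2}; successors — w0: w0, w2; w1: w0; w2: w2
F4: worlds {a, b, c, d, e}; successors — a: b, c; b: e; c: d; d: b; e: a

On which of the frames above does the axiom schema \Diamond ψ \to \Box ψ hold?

The schema corresponds to partial functionality: \forall x \forall y \forall z (Rxy \wedge Rxz \to y = z).
F1: condition met.
F2: condition met.
F3: fails — w0 sees both w0 and w2.
F4: fails — a sees both b and c.

F1, F2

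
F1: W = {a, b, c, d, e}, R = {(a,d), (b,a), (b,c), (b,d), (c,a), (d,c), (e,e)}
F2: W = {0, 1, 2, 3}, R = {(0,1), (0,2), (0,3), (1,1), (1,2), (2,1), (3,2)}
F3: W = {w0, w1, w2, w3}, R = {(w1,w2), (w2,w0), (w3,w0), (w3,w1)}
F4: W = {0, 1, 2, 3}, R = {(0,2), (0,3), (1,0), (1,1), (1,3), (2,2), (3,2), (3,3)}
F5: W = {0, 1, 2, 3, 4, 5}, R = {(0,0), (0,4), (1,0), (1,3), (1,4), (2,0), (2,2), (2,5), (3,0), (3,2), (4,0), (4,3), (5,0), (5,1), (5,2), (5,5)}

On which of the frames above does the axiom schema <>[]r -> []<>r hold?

Frame correspondent (Sahlqvist): forall x forall y forall z (Rxy & Rxz -> exists w (Ryw & Rzw)) — i.e. convergence.
F1: fails — Rbc and Rba but c and a have no common successor.
F2: fails — R02 and R03 but 2 and 3 have no common successor.
F3: fails — Rw2w0 and Rw2w0 but w0 and w0 have no common successor.
F4: holds.
F5: holds.

F4, F5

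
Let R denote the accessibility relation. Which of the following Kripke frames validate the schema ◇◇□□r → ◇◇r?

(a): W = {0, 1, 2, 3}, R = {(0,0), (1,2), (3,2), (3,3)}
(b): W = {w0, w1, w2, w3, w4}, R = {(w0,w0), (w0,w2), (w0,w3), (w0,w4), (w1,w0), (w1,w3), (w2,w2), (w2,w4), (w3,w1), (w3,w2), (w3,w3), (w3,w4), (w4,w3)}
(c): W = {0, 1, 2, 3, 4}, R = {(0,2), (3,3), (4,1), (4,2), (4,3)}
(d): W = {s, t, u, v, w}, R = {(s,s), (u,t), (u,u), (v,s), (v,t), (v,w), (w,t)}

This is the axiom for a generalized confluence (Geach) condition; its first-order frame correspondent is ∀x ∀y (xR²y → ∃w (yR²w ∧ xR²w)).
(a): fails — 3R²2 but no w with 2R²w and 3R²w.
(b): condition met.
(c): condition met.
(d): fails — uR²t but no w* with tR²w* and uR²w*.

(b), (c)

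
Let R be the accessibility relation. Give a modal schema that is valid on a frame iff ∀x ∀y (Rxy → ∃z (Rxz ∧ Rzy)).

□□s → □s

This is density; the standard corresponding axiom is C4: □□s → □s.
Suppose □□s→□s is valid. Take Rxy and set V(s)={w : xR²w}. Then □□s at x, so □s at x, so s at y, i.e. ∃z(Rxz∧Rzy).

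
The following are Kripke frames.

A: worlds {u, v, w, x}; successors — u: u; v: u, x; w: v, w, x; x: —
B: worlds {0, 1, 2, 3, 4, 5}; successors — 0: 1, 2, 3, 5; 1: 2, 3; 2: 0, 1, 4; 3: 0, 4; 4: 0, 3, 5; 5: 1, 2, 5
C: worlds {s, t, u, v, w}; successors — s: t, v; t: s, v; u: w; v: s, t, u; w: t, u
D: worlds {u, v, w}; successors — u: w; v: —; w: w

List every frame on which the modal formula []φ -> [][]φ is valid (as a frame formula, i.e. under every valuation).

Frame correspondent (Sahlqvist): forall x forall y forall z (Rxy & Ryz -> Rxz) — i.e. transitivity.
A: fails — Rwv and Rvu but not Rwu.
B: fails — R34 and R43 but not R33.
C: fails — Rwt and Rtv but not Rwv.
D: condition met.
Valid on: D.

D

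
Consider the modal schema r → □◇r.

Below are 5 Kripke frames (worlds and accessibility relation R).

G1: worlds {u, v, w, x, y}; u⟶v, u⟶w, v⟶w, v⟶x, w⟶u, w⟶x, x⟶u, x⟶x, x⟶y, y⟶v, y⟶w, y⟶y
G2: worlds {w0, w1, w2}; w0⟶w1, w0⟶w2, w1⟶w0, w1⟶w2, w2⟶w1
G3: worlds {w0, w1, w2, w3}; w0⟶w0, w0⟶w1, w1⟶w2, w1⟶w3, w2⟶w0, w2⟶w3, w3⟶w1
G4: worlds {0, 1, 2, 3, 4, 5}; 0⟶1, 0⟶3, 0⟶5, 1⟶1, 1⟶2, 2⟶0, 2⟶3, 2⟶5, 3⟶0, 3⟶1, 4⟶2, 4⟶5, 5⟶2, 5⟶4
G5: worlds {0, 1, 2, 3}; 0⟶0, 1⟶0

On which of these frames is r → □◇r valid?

Frame correspondent (Sahlqvist): ∀x ∀y (Rxy → Ryx) — i.e. symmetry.
G1: fails — Ruv but not Rvu.
G2: fails — Rw0w2 but not Rw2w0.
G3: fails — Rw1w2 but not Rw2w1.
G4: fails — R31 but not R13.
G5: fails — R10 but not R01.
Valid on no frame.

none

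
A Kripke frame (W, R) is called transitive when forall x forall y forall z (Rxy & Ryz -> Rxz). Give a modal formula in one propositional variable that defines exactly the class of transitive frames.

The condition is transitivity. The 4 schema □s → □□s defines it.
Suppose □s→□□s is valid. Take Rxy, Ryz and set V(s)={w : Rxw}. Then □s at x, so □□s at x, so □s at y, so s at z, i.e. Rxz.

□s → □□s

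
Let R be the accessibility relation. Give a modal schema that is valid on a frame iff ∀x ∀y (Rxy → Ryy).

□(□q → q)

The condition is shift-reflexivity. The T□ schema □(□q → q) defines it.
Suppose □(□q→q) is valid. Take Rxy and set V(q)={w : Ryw}. Then at y, □q holds; since □(□q→q) at x, □q→q at y, so q at y, i.e. Ryy.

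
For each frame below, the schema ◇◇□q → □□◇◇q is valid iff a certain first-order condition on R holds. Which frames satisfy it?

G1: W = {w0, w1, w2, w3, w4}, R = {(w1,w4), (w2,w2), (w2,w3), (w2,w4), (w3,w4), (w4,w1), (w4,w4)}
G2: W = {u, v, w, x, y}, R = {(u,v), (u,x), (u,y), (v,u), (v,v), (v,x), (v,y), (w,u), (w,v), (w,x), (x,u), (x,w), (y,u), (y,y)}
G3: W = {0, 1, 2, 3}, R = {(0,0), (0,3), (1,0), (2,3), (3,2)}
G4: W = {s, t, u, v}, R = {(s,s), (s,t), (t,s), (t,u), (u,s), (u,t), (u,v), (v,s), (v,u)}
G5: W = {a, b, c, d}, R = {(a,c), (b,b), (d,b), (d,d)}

G1, G2, G4, G5

The schema corresponds to a generalized confluence (Geach) condition: ∀x ∀y ∀z ((xR²y ∧ xR²z) → ∃w (yRw ∧ zR²w)).
G1: holds.
G2: holds.
G3: fails — 0R²0, 0R²2 but no w with 0Rw and 2R²w.
G4: holds.
G5: holds.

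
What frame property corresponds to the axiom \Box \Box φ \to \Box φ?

Density

Suppose □□φ→□φ is valid. Take Rxy and set V(φ)={w : xR²w}. Then □□φ at x, so □φ at x, so φ at y, i.e. ∃z(Rxz∧Rzy).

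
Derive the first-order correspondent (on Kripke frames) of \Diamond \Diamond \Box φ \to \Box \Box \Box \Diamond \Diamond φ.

\forall x \forall y \forall z ((x R^2 y \wedge x R^3 z) \to \exists w (yRw \wedge z R^2 w))

This is a Sahlqvist (Geach-type) schema ◇^2□^1φ → □^3◇^2φ.
Minimal-valuation argument: fix x; take any y with xR^2y and any z with xR^3z. Set V(φ) to the set of worlds R-reachable from y in exactly 1 step. Then □^1φ holds at y, so the antecedent holds at x; validity forces ◇^2φ at z, giving a w with zR^2w and yR^1w.
First-order correspondent: \forall x \forall y \forall z ((x R^2 y \wedge x R^3 z) \to \exists w (yRw \wedge z R^2 w)).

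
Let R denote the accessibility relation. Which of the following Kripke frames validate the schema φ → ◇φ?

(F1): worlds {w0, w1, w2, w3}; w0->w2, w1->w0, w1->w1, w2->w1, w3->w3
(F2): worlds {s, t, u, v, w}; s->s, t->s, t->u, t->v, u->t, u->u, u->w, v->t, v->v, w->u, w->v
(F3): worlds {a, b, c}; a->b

Frame correspondent (Sahlqvist): ∀x Rxx — i.e. reflexivity.
(F1): fails — world w0 does not see itself.
(F2): fails — world t does not see itself.
(F3): fails — world a does not see itself.

none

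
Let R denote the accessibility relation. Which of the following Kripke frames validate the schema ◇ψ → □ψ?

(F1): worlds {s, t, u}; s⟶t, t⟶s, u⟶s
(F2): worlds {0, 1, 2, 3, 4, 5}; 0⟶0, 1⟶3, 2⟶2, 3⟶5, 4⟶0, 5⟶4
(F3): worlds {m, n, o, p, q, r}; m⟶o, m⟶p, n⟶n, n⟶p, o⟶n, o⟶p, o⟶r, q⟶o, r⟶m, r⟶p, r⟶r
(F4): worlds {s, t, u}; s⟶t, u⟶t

(F1), (F2), (F4)

The schema corresponds to partial functionality: ∀x ∀y ∀z (Rxy ∧ Rxz → y = z).
(F1): satisfies the condition.
(F2): satisfies the condition.
(F3): fails — m sees both o and p.
(F4): satisfies the condition.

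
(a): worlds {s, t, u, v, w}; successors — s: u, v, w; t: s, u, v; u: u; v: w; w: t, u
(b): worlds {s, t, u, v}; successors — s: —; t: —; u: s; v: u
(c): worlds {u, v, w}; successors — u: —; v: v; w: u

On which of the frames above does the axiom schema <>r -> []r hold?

(b), (c)

Frame correspondent (Sahlqvist): forall x forall y forall z (Rxy & Rxz -> y = z) — i.e. partial functionality.
(a): fails — s sees both u and v.
(b): holds.
(c): holds.
Valid on: (b), (c).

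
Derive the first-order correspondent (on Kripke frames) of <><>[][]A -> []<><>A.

forall x forall y forall z ((x R^2 y & xRz) -> exists w (y R^2 w & z R^2 w))

This is a Sahlqvist (Geach-type) schema ◇^2□^2A → □^1◇^2A.
First-order correspondent: forall x forall y forall z ((x R^2 y & xRz) -> exists w (y R^2 w & z R^2 w)).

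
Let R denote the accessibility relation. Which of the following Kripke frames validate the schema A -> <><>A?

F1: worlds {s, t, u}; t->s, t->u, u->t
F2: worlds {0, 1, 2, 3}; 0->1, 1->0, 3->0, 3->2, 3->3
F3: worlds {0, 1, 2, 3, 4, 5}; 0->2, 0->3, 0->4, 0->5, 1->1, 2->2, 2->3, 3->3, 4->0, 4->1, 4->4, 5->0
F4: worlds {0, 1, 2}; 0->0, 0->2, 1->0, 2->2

The schema corresponds to a generalized confluence (Geach) condition: forall x exists w (x = w & x R^2 w).
F1: fails — at s but no w with s=w and sR²w.
F2: fails — at 2 but no w with 2=w and 2R²w.
F3: satisfies the condition.
F4: fails — at 1 but no w with 1=w and 1R²w.
Valid on: F3.

F3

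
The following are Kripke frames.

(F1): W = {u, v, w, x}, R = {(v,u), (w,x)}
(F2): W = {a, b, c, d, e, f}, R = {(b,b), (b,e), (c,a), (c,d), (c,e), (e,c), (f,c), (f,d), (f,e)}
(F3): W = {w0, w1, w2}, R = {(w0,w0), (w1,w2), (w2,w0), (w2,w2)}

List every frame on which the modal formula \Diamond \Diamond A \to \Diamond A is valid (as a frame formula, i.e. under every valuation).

Frame correspondent (Sahlqvist): \forall x \forall y \forall z (Rxy \wedge Ryz \to Rxz) — i.e. transitivity.
(F1): holds.
(F2): fails — Rfc and Rca but not Rfa.
(F3): fails — Rw1w2 and Rw2w0 but not Rw1w0.
Valid on: (F1).

(F1)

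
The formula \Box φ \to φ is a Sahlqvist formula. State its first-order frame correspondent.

reflexivity: \forall x Rxx

Suppose □φ→φ is valid. At any x set V(φ)={w : Rxw}. Then □φ holds at x, so φ holds at x, i.e. Rxx.
Conversely, on a frame with reflexivity the schema holds at every world under every valuation.
So the correspondent is reflexivity.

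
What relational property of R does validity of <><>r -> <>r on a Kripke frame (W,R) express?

transitivity: forall x forall y forall z (Rxy & Ryz -> Rxz)

Replacing r by ¬r and contraposing gives the equivalent schema □r → □□r.
Suppose □r→□□r is valid. Take Rxy, Ryz and set V(r)={w : Rxw}. Then □r at x, so □□r at x, so □r at y, so r at z, i.e. Rxz.
The converse is a direct semantic check.
So the correspondent is transitivity.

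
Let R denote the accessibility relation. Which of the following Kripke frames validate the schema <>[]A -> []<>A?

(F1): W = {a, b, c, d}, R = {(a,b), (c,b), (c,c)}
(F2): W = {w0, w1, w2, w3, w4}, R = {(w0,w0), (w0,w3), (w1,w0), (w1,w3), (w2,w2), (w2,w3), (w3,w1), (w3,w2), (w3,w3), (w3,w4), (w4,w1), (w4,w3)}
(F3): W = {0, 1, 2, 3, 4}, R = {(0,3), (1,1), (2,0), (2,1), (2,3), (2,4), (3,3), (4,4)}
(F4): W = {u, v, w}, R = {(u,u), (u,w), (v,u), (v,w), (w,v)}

(F2)

The schema corresponds to convergence: forall x forall y forall z (Rxy & Rxz -> exists w (Ryw & Rzw)).
(F1): fails — Rab and Rab but b and b have no common successor.
(F2): holds.
(F3): fails — R23 and R21 but 3 and 1 have no common successor.
(F4): fails — Ruw and Ruu but w and u have no common successor.
Valid on: (F2).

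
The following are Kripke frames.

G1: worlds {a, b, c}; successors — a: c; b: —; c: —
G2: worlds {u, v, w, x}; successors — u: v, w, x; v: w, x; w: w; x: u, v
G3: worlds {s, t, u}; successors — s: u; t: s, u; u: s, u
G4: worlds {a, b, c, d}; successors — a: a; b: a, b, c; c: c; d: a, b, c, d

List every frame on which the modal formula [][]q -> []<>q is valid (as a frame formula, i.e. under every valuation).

G2, G3, G4

This is the axiom for a generalized confluence (Geach) condition; its first-order frame correspondent is forall x forall z (xRz -> exists w (x R^2 w & zRw)).
G1: fails — aRc but no w with aR²w and cRw.
G2: satisfies the condition.
G3: satisfies the condition.
G4: satisfies the condition.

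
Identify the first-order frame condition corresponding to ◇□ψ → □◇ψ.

This schema is the .2 axiom.
Its frame correspondent is convergence — ∀x ∀y ∀z (Rxy ∧ Rxz → ∃w (Ryw ∧ Rzw)).

convergence: ∀x ∀y ∀z (Rxy ∧ Rxz → ∃w (Ryw ∧ Rzw))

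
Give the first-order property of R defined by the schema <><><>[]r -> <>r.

This is a Sahlqvist (Geach-type) schema ◇^3□^1r → □^0◇^1r.
Minimal-valuation argument: fix x; take any y with xR^3y and any z with xR^0z. Set V(r) to the set of worlds R-reachable from y in exactly 1 step. Then □^1r holds at y, so the antecedent holds at x; validity forces ◇^1r at z, giving a w with zR^1w and yR^1w.
First-order correspondent: forall x forall y (x R^3 y -> exists w (yRw & xRw)).

forall x forall y (x R^3 y -> exists w (yRw & xRw))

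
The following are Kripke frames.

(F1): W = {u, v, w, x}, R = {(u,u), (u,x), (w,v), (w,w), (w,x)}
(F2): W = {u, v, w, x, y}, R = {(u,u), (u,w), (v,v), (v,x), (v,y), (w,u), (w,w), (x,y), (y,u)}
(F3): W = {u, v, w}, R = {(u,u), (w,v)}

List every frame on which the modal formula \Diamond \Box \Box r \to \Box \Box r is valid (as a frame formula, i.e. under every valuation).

(F3)

Frame correspondent (Sahlqvist): \forall x \forall y \forall z ((xRy \wedge x R^2 z) \to \exists w (y R^2 w \wedge z = w)) — i.e. a generalized confluence (Geach) condition.
(F1): fails — uRx, uR²u but no t with xR²t and u=t.
(F2): fails — vRx, vR²v but no t with xR²t and v=t.
(F3): holds.
Valid on: (F3).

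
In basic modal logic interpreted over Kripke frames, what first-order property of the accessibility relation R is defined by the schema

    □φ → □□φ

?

transitivity

This is the 4 axiom.
It corresponds to transitivity: ∀x ∀y ∀z (Rxy ∧ Ryz → Rxz).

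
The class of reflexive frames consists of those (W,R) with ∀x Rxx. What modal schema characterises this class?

□s → s

A defining formula is □s → s (the T axiom).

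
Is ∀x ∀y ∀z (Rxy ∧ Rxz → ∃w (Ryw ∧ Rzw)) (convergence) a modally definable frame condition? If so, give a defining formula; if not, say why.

Yes: it is convergence, defined by the .2 schema ◇□r → □◇r.
Suppose ◇□r→□◇r is valid. Take Rxy, Rxz and set V(r)={w : Ryw}. Then □r at y so ◇□r at x, so □◇r at x, so ◇r at z, giving w with Rzw and Ryw.

Definable; ◇□r → □◇r defines it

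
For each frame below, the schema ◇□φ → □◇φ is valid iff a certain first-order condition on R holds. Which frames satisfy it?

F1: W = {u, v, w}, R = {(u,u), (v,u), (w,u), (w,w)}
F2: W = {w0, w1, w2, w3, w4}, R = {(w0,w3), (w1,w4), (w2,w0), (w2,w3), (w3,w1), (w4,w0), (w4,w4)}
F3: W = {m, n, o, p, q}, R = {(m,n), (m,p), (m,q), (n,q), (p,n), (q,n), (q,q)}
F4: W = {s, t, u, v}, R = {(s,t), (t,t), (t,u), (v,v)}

F1

Frame correspondent (Sahlqvist): ∀x ∀y ∀z (Rxy ∧ Rxz → ∃w (Ryw ∧ Rzw)) — i.e. convergence.
F1: satisfies the condition.
F2: fails — Rw2w0 and Rw2w3 but w0 and w3 have no common successor.
F3: fails — Rmn and Rmp but n and p have no common successor.
F4: fails — Rtt and Rtu but t and u have no common successor.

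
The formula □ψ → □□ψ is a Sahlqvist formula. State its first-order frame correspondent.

Suppose □ψ→□□ψ is valid. Take Rxy, Ryz and set V(ψ)={w : Rxw}. Then □ψ at x, so □□ψ at x, so □ψ at y, so ψ at z, i.e. Rxz.

transitivity: ∀x ∀y ∀z (Rxy ∧ Ryz → Rxz)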